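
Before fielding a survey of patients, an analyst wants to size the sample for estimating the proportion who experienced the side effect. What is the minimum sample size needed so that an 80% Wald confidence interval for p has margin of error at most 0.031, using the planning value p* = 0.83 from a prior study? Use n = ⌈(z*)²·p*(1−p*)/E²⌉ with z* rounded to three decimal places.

z* = 1.282 at the 80% level.
p*(1−p*) = 0.83·0.17 = 0.1411.
Required n before rounding: 1.643524 × 0.1411 / 0.031² = 241.312.
⌈241.312⌉ = 242.

n = 242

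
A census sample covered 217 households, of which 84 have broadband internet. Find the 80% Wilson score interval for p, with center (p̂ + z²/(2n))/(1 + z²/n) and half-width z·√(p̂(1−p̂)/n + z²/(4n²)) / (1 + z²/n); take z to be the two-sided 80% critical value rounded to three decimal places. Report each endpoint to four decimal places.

p̂ = 84/217 = 0.38710; z = 1.282, so z² = 1.643524.
Denominator 1 + z²/n = 1 + 1.643524/217 = 1.007574.
Adjusted center: (0.38710 + z²/(2n))/1.007574 = 0.38795.
Radicand: p̂(1−p̂)/n + z²/(4n²) = 0.001093331 + 0.000008726 = 0.001102057.
Half-width = z·√(radicand)/denom = 1.282·0.033197/1.007574 = 0.04224.
CI: 0.38795 ± 0.04224 = (0.3457, 0.4302).

(0.3457, 0.4302)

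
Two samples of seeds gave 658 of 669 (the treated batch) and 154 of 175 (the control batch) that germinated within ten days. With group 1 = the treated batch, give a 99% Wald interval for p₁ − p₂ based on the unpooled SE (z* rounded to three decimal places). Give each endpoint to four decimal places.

(0.0390, 0.1681)

p̂₁ = 0.98356, p̂₂ = 0.88000, so the observed difference is 0.10356.
Unpooled SE = √(p̂₁(1−p̂₁)/n₁ + p̂₂(1−p̂₂)/n₂) = √(0.000024174 + 0.000603429) = 0.025052.
z* = 2.576 at the 99% level. Margin of error = 0.06453.
Interval: 0.10356 ± 0.06453 → (0.0390, 0.1681).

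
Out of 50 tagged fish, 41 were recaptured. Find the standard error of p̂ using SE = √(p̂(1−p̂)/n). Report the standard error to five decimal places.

SE = 0.05433

Sample proportion p̂ = 41/50 = 0.82000.
p̂(1−p̂) = 0.147600.
SE = √(0.147600/50) = √0.002952000 = 0.05433.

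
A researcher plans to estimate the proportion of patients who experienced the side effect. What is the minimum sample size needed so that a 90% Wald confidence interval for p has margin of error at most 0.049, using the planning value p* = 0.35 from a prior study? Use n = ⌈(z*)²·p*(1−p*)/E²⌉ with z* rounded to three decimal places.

n = 257

The 90% critical value is z* = 1.645.
p*(1−p*) = 0.35·0.65 = 0.2275.
(z*)²·p*(1−p*)/E² = 2.706025·0.2275/0.002401 = 256.402.
Rounding up, n = 257.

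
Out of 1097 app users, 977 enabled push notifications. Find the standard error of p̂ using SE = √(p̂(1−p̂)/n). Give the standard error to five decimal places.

SE = 0.00942

p̂ = 977/1097 = 0.89061.
p̂(1−p̂) = 0.89061·0.10939 = 0.097424.
SE = √(0.097424/1097) = 0.00942.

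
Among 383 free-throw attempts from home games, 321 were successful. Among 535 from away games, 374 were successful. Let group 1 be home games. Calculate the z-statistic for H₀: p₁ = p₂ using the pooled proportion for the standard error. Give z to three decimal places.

z = 4.844

Sample proportions: p̂₁ = 321/383 = 0.83812 and p̂₂ = 374/535 = 0.69907.
Pooled p̂ = (321+374)/(383+535) = 695/918 = 0.75708.
SE = √[p̂(1−p̂)(1/n₁+1/n₂)] = √[0.75708·0.24292·(1/383+1/535)] ≈ 0.028704.
z = 0.13905/0.028704 = 4.844.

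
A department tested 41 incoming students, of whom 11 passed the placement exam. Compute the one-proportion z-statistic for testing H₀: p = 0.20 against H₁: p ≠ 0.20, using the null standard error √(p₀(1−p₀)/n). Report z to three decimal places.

z = 1.093

p̂ = 11/41 = 0.26829.
Under H₀, SE = √(p₀(1−p₀)/n) = √(0.20·0.80/41) = √0.003902439 = 0.062470.
Test statistic: z = 0.06829/0.062470 = 1.093.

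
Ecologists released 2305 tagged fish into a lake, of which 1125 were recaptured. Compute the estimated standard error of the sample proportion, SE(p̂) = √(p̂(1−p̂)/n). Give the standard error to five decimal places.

SE = 0.01041

With x = 1125 successes in n = 2305, p̂ = 0.48807.
p̂(1−p̂) = 0.48807·0.51193 = 0.249858.
SE = √(0.249858/2305) = 0.01041.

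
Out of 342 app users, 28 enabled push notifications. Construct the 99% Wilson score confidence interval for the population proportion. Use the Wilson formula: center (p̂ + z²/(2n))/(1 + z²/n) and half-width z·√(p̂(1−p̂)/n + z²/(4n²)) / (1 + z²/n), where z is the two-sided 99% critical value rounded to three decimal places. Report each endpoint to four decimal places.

p̂ = 28/342 = 0.08187; z = 2.576, so z² = 6.635776.
Denominator 1 + z²/n = 1 + 6.635776/342 = 1.019403.
Adjusted center: (0.08187 + z²/(2n))/1.019403 = 0.08983.
Radicand: p̂(1−p̂)/n + z²/(4n²) = 0.000219791 + 0.000014183 = 0.000233974.
Half-width = z·√(radicand)/denom = 2.576·0.015296/1.019403 = 0.03865.
So the interval runs from 0.0512 to 0.1285.

(0.0512, 0.1285)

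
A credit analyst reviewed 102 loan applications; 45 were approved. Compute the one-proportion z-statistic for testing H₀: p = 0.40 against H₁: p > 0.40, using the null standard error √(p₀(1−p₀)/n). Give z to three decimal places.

z = 0.849

The sample proportion is 45/102 = 0.44118.
SE₀ = √(0.40·0.60/102) = 0.048507.
z = (p̂ − p₀)/SE = (0.44118 − 0.40)/0.048507 = 0.849.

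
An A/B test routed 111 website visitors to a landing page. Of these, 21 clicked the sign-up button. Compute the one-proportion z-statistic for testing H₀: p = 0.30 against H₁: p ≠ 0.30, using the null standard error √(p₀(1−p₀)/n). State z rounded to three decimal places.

With x = 21 successes in n = 111, p̂ = 0.18919.
Under H₀, SE = √(p₀(1−p₀)/n) = √(0.30·0.70/111) = √0.001891892 = 0.043496.
z = (p̂ − p₀)/SE = (0.18919 − 0.30)/0.043496 = -2.548.

z = -2.548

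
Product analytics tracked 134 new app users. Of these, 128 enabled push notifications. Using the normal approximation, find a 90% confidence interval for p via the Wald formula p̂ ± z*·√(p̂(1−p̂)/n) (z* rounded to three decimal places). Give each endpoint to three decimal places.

(0.926, 0.985)

The sample proportion is 128/134 = 0.95522.
Standard error of p̂: √(0.042771/134) = √0.000319188 = 0.017866.
z* = 1.645 at the 90% level.
Margin = 1.645·0.017866 = 0.02939.
So the interval runs from 0.926 to 0.985.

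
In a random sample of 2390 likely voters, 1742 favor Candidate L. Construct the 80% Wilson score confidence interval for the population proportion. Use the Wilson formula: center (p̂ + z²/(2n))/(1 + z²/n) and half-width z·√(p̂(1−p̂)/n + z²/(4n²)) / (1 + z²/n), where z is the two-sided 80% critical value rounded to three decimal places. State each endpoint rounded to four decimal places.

Here p̂ = 1742/2390 = 0.72887 and z = 1.282 (z² = 1.643524).
Denominator 1 + z²/n = 1 + 1.643524/2390 = 1.000688.
Center = (0.72887 + 0.000344)/1.000688 = 0.72871.
Radicand: p̂(1−p̂)/n + z²/(4n²) = 0.000082686 + 0.000000072 = 0.000082758.
Half-width = z·√(radicand)/denom = 1.282·0.009097/1.000688 = 0.01165.
So the interval runs from 0.7171 to 0.7404.

(0.7171, 0.7404)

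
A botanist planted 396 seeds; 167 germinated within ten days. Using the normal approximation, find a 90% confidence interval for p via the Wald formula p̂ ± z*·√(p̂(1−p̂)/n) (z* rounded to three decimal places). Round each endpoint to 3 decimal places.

(0.381, 0.463)

p̂ = 167/396 = 0.42172.
Standard error of p̂: √(0.243872/396) = √0.000615838 = 0.024816.
z* = 1.645 at the 90% level.
Margin = 1.645·0.024816 = 0.04082.
So the interval runs from 0.381 to 0.463.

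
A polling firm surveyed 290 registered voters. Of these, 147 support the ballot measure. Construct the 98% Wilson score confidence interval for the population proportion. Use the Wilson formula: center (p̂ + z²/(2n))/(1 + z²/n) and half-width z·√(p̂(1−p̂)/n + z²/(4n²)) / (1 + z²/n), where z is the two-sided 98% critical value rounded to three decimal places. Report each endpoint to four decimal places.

p̂ = 147/290 = 0.50690; z = 2.326, so z² = 5.410276.
1 + z²/n = 1.018656.
Adjusted center: (0.50690 + z²/(2n))/1.018656 = 0.50677.
Radicand: p̂(1−p̂)/n + z²/(4n²) = 0.000861905 + 0.000016083 = 0.000877988.
Half-width = z·√(radicand)/denom = 2.326·0.029631/1.018656 = 0.06766.
Interval: 0.50677 ± 0.06766 → (0.4391, 0.5744).

(0.4391, 0.5744)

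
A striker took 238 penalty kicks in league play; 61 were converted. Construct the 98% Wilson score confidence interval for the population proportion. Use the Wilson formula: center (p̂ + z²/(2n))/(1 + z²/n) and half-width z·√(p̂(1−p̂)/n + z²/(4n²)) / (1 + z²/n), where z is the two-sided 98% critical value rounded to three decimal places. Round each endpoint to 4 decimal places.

p̂ = 61/238 = 0.25630; z = 2.326, so z² = 5.410276.
1 + z²/n = 1.022732.
Center = (0.25630 + 0.011366)/1.022732 = 0.26172.
Radicand: p̂(1−p̂)/n + z²/(4n²) = 0.000800889 + 0.000023878 = 0.000824767.
Half-width = 2.326·√0.000824767/1.022732 = 0.06532.
Interval: 0.26172 ± 0.06532 → (0.1964, 0.3270).

(0.1964, 0.3270)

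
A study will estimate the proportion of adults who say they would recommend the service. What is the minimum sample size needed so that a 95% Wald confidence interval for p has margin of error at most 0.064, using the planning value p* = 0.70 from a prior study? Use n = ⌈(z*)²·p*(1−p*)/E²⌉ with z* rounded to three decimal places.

z* = 1.960 at the 95% level.
p*(1−p*) = 0.70·0.30 = 0.2100.
(z*)²·p*(1−p*)/E² = 3.841600·0.2100/0.004096 = 196.957.
Rounding up, n = 197.

n = 197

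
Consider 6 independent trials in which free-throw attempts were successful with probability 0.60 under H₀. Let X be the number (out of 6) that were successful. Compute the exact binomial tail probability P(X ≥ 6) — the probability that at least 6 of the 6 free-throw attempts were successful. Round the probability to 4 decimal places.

P = 0.0467

X ~ Binomial(n=6, p=0.60).
P(X ≥ 6) = C(6,6)·0.60^6·0.40^0.
= 0.046656 = 0.0467.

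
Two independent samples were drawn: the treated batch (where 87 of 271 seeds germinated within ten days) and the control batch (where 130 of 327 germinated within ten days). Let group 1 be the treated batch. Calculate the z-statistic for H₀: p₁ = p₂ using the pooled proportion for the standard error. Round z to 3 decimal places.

z = -1.937

p̂₁ = 87/271 = 0.32103, p̂₂ = 130/327 = 0.39755.
Pooled p̂ = (87+130)/(271+327) = 217/598 = 0.36288.
Pooled SE = √[0.2311971·0.00674814] ≈ 0.039499.
z = -0.07652/0.039499 = -1.937.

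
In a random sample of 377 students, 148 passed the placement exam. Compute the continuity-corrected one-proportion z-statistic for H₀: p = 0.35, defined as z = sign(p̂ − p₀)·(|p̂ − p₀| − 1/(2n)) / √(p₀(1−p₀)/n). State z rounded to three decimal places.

The sample proportion is 148/377 = 0.39257. p̂ − p₀ = 0.042573.
1/(2n) = 0.001326.
Corrected numerator: |0.042573| − 0.001326 = 0.041247.
Null standard error: √(0.35·0.65/377) = √0.000603448 = 0.024565.
z = +0.041247/0.024565 = 1.679.

z = 1.679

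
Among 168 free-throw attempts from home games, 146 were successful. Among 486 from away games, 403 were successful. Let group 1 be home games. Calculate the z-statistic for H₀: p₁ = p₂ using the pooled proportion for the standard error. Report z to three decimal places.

p̂₁ = 146/168 = 0.86905, p̂₂ = 403/486 = 0.82922.
Pooling: p̂ = 549/654 = 0.83945.
Pooled SE = √[0.1347740·0.00800999] ≈ 0.032856.
z = 0.03983/0.032856 = 1.212.

z = 1.212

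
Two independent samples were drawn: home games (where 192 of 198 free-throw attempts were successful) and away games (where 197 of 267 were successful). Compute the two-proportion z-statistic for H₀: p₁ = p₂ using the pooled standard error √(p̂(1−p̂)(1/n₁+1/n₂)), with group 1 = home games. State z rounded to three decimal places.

z = 6.686

Sample proportions: p̂₁ = 192/198 = 0.96970 and p̂₂ = 197/267 = 0.73783.
Pooling: p̂ = 389/465 = 0.83656.
SE = √[p̂(1−p̂)(1/n₁+1/n₂)] = √[0.83656·0.16344·(1/198+1/267)] ≈ 0.034679.
z = (p̂₁ − p̂₂)/SE = (0.96970 − 0.73783)/0.034679 = 0.23187/0.034679 = 6.686.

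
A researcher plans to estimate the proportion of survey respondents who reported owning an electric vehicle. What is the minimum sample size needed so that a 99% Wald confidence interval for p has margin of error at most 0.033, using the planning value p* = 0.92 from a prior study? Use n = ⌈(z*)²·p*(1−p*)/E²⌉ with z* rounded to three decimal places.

For 99% confidence, z* = 2.576.
p*(1−p*) = 0.92·0.08 = 0.0736.
(z*)²·p*(1−p*)/E² = 6.635776·0.0736/0.001089 = 448.479.
Rounding up, n = 449.

n = 449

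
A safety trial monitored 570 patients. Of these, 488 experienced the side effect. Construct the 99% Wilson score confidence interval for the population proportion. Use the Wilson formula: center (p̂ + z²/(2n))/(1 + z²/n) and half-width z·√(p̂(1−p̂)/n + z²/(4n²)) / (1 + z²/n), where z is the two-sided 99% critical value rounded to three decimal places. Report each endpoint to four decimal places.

(0.8142, 0.8899)

Here p̂ = 488/570 = 0.85614 and z = 2.576 (z² = 6.635776).
1 + z²/n = 1.011642.
Center = (0.85614 + 0.005821)/1.011642 = 0.85204.
Radicand: p̂(1−p̂)/n + z²/(4n²) = 0.000216077 + 0.000005106 = 0.000221183.
Half-width = z·√(radicand)/denom = 2.576·0.014872/1.011642 = 0.03787.
Interval: 0.85204 ± 0.03787 → (0.8142, 0.8899).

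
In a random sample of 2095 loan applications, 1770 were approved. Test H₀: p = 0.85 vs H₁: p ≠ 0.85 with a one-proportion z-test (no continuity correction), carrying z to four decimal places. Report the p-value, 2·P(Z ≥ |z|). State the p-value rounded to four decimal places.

The sample proportion is 1770/2095 = 0.84487.
Null standard error: √(0.85·0.15/2095) = √0.000060859 = 0.007801.
Test statistic (full precision, shown to 4 dp): z = (1770/2095 − 0.85)/SE₀ ≈ -0.6578.
From the standard normal, 2·P(Z ≥ |z|) = 0.5107.

p-value = 0.5107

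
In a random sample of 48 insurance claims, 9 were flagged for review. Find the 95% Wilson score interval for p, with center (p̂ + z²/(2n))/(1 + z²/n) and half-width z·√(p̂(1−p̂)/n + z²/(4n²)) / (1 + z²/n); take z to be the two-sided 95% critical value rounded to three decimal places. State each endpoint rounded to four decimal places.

(0.1019, 0.3194)

p̂ = 9/48 = 0.18750; z = 1.960, so z² = 3.841600.
1 + z²/n = 1.080033.
Center = (0.18750 + 0.040017)/1.080033 = 0.21066.
Radicand: p̂(1−p̂)/n + z²/(4n²) = 0.003173828 + 0.000416840 = 0.003590668.
Half-width = z·√(radicand)/denom = 1.960·0.059922/1.080033 = 0.10874.
CI: 0.21066 ± 0.10874 = (0.1019, 0.3194).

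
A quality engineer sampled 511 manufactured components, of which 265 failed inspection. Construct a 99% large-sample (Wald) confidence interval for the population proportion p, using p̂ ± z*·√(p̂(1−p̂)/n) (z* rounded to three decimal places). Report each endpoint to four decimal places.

p̂ = 265/511 = 0.51859.
Standard error of p̂: √(0.249654/511) = √0.000488560 = 0.022103.
The 99% critical value is z* = 2.576.
Margin = 2.576·0.022103 = 0.05694.
CI: 0.51859 ± 0.05694 = (0.4617, 0.5755).

(0.4617, 0.5755)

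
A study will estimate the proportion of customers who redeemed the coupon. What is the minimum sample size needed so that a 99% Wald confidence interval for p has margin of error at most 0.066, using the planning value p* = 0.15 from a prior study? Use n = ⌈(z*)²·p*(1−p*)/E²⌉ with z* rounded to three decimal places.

n = 195

For 99% confidence, z* = 2.576.
p*(1−p*) = 0.15·0.85 = 0.1275.
Required n before rounding: 6.635776 × 0.1275 / 0.066² = 194.229.
⌈194.229⌉ = 195.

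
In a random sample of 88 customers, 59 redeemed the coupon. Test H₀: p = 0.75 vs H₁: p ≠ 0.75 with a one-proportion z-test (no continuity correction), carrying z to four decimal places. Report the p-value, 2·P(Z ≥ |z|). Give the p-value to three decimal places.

p-value = 0.085

With x = 59 successes in n = 88, p̂ = 0.67045.
SE₀ = √(0.75·0.25/88) = 0.046159.
z = (p̂ − p₀)/SE = (59/88 − 0.75)/0.046159 ≈ -1.7233.
p-value = 2·P(Z ≥ |z|) with z = -1.7233 → 0.085.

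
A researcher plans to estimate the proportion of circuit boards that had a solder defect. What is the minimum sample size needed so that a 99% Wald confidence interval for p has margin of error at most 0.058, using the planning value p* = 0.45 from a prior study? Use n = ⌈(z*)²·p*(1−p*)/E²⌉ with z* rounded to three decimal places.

z* = 2.576 at the 99% level.
p*(1−p*) = 0.2475.
(z*)²·p*(1−p*)/E² = 6.635776·0.2475/0.003364 = 488.215.
Rounding up, n = 489.

n = 489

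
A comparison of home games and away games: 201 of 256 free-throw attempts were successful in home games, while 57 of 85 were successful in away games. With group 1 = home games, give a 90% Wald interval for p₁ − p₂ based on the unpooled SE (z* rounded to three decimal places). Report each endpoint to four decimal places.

(0.0207, 0.2085)

p̂₁ = 0.78516, p̂₂ = 0.67059, so the observed difference is 0.11457.
SE = √(0.000658929 + 0.002598819) = √0.003257748 = 0.057077.
z* = 1.645 at the 90% level. Margin of error = 0.09389.
CI: 0.11457 ± 0.09389 = (0.0207, 0.2085).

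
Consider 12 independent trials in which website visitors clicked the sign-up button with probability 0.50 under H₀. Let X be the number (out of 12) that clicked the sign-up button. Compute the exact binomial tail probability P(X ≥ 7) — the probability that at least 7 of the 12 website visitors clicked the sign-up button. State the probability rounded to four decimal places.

X ~ Binomial(n=12, p=0.50).
P(X ≥ 7) = Σ_{j=7}^{12} C(12,j)·0.50^j·0.50^{12−j}.
= 0.193359 + 0.120850 + 0.053711 + 0.016113 + 0.002930 + 0.000244 = 0.3872.

P = 0.3872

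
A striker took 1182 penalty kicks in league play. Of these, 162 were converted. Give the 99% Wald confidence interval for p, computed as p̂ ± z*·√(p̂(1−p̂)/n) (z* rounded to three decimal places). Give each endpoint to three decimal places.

With x = 162 successes in n = 1182, p̂ = 0.13706.
SE(p̂) = √(0.13706·0.86294/1182) = 0.010003.
The 99% critical value is z* = 2.576.
Margin = 2.576·0.010003 = 0.02577.
Interval: 0.13706 ± 0.02577 → (0.111, 0.163).

(0.111, 0.163)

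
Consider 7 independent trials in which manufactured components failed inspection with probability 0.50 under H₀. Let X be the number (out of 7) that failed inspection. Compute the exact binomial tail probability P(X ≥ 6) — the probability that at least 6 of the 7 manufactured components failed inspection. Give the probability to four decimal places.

P = 0.0625

X is binomial with n = 7 and p = 0.50.
P(X ≥ 6) = C(7,6)·0.50^6·0.50^1 + C(7,7)·0.50^7·0.50^0.
= 0.054688 + 0.007812 = 0.0625.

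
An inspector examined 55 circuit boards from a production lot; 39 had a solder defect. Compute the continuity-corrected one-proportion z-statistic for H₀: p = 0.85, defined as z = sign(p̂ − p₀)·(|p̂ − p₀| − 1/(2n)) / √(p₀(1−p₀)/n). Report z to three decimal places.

z = -2.738

With x = 39 successes in n = 55, p̂ = 0.70909. p̂ − p₀ = -0.140909.
Continuity correction 1/(2n) = 1/110 = 0.009091.
Corrected numerator: |-0.140909| − 0.009091 = 0.131818.
Null standard error: √(0.85·0.15/55) = √0.002318182 = 0.048148.
z = (−)0.131818/0.048148 = -2.738.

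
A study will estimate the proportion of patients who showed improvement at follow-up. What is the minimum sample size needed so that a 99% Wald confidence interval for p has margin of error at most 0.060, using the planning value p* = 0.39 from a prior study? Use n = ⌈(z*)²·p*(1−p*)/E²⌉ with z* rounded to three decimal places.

The 99% critical value is z* = 2.576.
p*(1−p*) = 0.39·0.61 = 0.2379.
(z*)²·p*(1−p*)/E² = 6.635776·0.2379/0.003600 = 438.514.
Rounding up, n = 439.

n = 439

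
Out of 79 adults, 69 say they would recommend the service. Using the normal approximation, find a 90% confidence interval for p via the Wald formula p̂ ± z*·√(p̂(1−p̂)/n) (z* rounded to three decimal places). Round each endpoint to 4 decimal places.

With x = 69 successes in n = 79, p̂ = 0.87342.
Standard error of p̂: √(0.110559/79) = √0.001399484 = 0.037410.
z* = 1.645 at the 90% level.
Margin = 1.645·0.037410 = 0.06154.
Interval: 0.87342 ± 0.06154 → (0.8119, 0.9350).

(0.8119, 0.9350)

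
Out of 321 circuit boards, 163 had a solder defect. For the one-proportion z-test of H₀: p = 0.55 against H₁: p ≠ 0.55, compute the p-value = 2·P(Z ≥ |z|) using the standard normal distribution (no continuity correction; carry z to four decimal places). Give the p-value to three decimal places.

p-value = 0.128

Sample proportion p̂ = 163/321 = 0.50779.
Null standard error: √(0.55·0.45/321) = √0.000771028 = 0.027767.
Test statistic (full precision, shown to 4 dp): z = (163/321 − 0.55)/SE₀ ≈ -1.5202.
From the standard normal, 2·P(Z ≥ |z|) = 0.128.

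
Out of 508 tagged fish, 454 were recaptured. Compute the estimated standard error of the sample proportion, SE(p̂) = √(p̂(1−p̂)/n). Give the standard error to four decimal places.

The sample proportion is 454/508 = 0.89370.
p̂(1−p̂) = 0.095000.
SE = √(0.095000/508) = 0.0137.

SE = 0.0137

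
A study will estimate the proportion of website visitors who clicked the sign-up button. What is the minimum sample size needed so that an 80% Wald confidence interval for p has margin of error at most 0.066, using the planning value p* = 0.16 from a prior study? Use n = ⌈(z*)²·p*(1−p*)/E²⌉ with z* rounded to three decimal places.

n = 51

The 80% critical value is z* = 1.282.
p*(1−p*) = 0.1344.
Required n before rounding: 1.643524 × 0.1344 / 0.066² = 50.709.
Rounding up, n = 51.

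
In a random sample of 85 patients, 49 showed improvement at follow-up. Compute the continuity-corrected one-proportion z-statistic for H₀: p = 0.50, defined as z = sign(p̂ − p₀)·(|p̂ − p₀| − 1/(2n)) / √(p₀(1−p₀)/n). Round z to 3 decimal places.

z = 1.302

The sample proportion is 49/85 = 0.57647. p̂ − p₀ = 0.076471.
1/(2n) = 0.005882.
Corrected numerator: |0.076471| − 0.005882 = 0.070589.
SE₀ = √(0.50·0.50/85) = 0.054233.
z = (+)0.070589/0.054233 = 1.302.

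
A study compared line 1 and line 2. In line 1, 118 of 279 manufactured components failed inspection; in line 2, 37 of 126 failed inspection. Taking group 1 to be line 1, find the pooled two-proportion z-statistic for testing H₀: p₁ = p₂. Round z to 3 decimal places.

Sample proportions: p̂₁ = 118/279 = 0.42294 and p̂₂ = 37/126 = 0.29365.
Pooling: p̂ = 155/405 = 0.38272.
SE = √[p̂(1−p̂)(1/n₁+1/n₂)] = √[0.38272·0.61728·(1/279+1/126)] ≈ 0.052170.
z = (p̂₁ − p̂₂)/SE = (0.42294 − 0.29365)/0.052170 = 0.12929/0.052170 = 2.478.

z = 2.478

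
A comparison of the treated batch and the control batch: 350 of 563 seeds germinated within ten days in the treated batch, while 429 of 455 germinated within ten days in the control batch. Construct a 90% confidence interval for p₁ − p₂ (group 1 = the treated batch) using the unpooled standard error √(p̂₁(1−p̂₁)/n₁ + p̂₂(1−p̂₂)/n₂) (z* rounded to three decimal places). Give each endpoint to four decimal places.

(-0.3593, -0.2831)

p̂₁ = 350/563 = 0.62167, p̂₂ = 429/455 = 0.94286; p̂₁ − p̂₂ = -0.32119.
SE = √(0.000417756 + 0.000118412) = √0.000536168 = 0.023155.
For 90% confidence, z* = 1.645. Margin of error = 0.03809.
So the interval runs from -0.3593 to -0.2831.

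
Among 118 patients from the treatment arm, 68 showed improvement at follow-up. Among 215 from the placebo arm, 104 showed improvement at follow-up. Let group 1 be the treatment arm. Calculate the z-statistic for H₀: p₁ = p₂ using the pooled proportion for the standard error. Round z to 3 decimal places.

z = 1.617

Sample proportions: p̂₁ = 68/118 = 0.57627 and p̂₂ = 104/215 = 0.48372.
Pooled p̂ = (68+104)/(118+215) = 172/333 = 0.51652.
Pooled SE = √[0.2497272·0.01312574] ≈ 0.057253.
z = 0.09255/0.057253 = 1.617.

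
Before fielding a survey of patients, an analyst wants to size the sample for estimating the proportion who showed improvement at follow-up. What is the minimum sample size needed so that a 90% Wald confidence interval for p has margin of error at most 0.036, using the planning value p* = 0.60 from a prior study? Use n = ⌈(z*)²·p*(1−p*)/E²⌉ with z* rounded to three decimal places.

For 90% confidence, z* = 1.645.
p*(1−p*) = 0.60·0.40 = 0.2400.
Required n before rounding: 2.706025 × 0.2400 / 0.036² = 501.116.
⌈501.116⌉ = 502.

n = 502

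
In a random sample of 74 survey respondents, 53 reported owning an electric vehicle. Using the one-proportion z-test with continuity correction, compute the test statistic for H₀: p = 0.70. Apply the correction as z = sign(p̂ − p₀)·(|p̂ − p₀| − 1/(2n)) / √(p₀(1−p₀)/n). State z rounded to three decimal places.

The sample proportion is 53/74 = 0.71622. p̂ − p₀ = 0.016216.
Continuity correction 1/(2n) = 1/148 = 0.006757.
Corrected numerator: |0.016216| − 0.006757 = 0.009459.
Null standard error: √(0.70·0.30/74) = √0.002837838 = 0.053271.
z = +0.009459/0.053271 = 0.178.

z = 0.178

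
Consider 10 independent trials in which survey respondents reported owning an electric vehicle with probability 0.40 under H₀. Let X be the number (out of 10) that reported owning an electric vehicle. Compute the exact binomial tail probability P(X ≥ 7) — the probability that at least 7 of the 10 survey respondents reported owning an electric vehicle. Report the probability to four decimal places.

X ~ Binomial(n=10, p=0.40).
P(X ≥ 7) = C(10,7)·0.40^7·0.60^3 + C(10,8)·0.40^8·0.60^2 + C(10,9)·0.40^9·0.60^1 + C(10,10)·0.40^10·0.60^0.
= 0.042467 + 0.010617 + 0.001573 + 0.000105 = 0.0548.

P = 0.0548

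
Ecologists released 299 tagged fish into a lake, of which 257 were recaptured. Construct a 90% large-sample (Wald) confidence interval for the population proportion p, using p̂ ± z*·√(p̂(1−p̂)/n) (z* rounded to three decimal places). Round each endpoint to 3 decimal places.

(0.826, 0.893)

With x = 257 successes in n = 299, p̂ = 0.85953.
SE = √(p̂(1−p̂)/n) = √(0.120737/299) = 0.020095.
For 90% confidence, z* = 1.645.
Margin = 1.645·0.020095 = 0.03306.
So the interval runs from 0.826 to 0.893.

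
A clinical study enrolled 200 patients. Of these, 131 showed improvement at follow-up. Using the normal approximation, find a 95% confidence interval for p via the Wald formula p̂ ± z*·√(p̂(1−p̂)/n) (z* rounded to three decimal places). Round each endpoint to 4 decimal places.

(0.5891, 0.7209)

p̂ = 131/200 = 0.65500.
SE(p̂) = √(0.65500·0.34500/200) = 0.033614.
For 95% confidence, z* = 1.960.
Margin = 1.960·0.033614 = 0.06588.
Interval: 0.65500 ± 0.06588 → (0.5891, 0.7209).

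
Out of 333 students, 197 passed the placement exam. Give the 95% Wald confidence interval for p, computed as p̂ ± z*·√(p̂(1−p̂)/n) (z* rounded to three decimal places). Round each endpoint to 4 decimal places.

(0.5388, 0.6444)

p̂ = 197/333 = 0.59159.
SE(p̂) = √(0.59159·0.40841/333) = 0.026936.
The 95% critical value is z* = 1.960.
Margin of error: 1.960 × 0.026936 = 0.05279.
So the interval runs from 0.5388 to 0.6444.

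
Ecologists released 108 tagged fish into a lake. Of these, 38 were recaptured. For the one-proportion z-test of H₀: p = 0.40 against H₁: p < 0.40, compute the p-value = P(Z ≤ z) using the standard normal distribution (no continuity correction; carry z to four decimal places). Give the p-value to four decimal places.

p̂ = 38/108 = 0.35185.
SE₀ = √(0.40·0.60/108) = 0.047140.
Test statistic (full precision, shown to 4 dp): z = (38/108 − 0.40)/SE₀ ≈ -1.0214.
From the standard normal, P(Z ≤ z) = 0.1535.

p-value = 0.1535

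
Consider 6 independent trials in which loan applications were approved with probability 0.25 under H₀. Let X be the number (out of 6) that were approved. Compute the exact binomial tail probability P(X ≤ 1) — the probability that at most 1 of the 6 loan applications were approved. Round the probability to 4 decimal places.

X ~ Binomial(n=6, p=0.25).
P(X ≤ 1) = C(6,0)·0.25^0·0.75^6 + C(6,1)·0.25^1·0.75^5.
= 0.177979 + 0.355957 = 0.5339.

P = 0.5339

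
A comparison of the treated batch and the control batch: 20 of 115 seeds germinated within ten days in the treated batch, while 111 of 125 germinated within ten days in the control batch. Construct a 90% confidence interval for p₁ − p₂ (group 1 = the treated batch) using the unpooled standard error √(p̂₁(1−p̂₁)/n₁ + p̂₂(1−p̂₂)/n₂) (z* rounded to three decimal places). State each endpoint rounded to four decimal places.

(-0.7885, -0.6397)

p̂₁ = 20/115 = 0.17391, p̂₂ = 111/125 = 0.88800; p̂₁ − p̂₂ = -0.71409.
SE = √(0.001249281 + 0.000795648) = √0.002044929 = 0.045221.
z* = 1.645 at the 90% level. Margin of error = 0.07439.
So the interval runs from -0.7885 to -0.6397.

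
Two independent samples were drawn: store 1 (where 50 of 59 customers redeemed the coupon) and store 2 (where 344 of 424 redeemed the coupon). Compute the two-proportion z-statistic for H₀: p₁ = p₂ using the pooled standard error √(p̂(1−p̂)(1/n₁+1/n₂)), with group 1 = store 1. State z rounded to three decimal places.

z = 0.671

Sample proportions: p̂₁ = 50/59 = 0.84746 and p̂₂ = 344/424 = 0.81132.
Pooled p̂ = (50+344)/(59+424) = 394/483 = 0.81573.
SE = √[p̂(1−p̂)(1/n₁+1/n₂)] = √[0.81573·0.18427·(1/59+1/424)] ≈ 0.053872.
z = 0.03614/0.053872 = 0.671.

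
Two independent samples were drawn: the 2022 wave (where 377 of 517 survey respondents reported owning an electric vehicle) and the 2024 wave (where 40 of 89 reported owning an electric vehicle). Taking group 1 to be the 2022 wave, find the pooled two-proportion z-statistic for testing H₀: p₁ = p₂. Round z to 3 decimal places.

z = 5.262

p̂₁ = 377/517 = 0.72921, p̂₂ = 40/89 = 0.44944.
Pooling: p̂ = 417/606 = 0.68812.
Pooled SE = √[0.2146113·0.01317019] ≈ 0.053165.
z = (p̂₁ − p̂₂)/SE = (0.72921 − 0.44944)/0.053165 = 0.27977/0.053165 = 5.262.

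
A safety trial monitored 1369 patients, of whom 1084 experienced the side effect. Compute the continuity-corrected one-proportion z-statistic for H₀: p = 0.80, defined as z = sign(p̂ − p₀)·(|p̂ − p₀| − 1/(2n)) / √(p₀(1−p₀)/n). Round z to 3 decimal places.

p̂ = 1084/1369 = 0.79182. p̂ − p₀ = -0.008181.
1/(2n) = 0.000365.
Corrected numerator: |-0.008181| − 0.000365 = 0.007816.
Null standard error: √(0.80·0.20/1369) = √0.000116874 = 0.010811.
z = (−)0.007816/0.010811 = -0.723.

z = -0.723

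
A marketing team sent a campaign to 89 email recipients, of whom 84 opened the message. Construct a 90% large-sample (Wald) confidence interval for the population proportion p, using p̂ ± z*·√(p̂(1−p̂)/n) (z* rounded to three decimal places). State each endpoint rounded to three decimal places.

(0.904, 0.984)

p̂ = 84/89 = 0.94382.
SE = √(p̂(1−p̂)/n) = √(0.053024/89) = 0.024408.
The 90% critical value is z* = 1.645.
Margin of error: 1.645 × 0.024408 = 0.04015.
Interval: 0.94382 ± 0.04015 → (0.904, 0.984).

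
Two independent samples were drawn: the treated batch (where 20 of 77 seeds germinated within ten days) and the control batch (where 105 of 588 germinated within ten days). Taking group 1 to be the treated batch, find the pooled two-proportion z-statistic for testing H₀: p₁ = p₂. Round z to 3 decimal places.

z = 1.714

p̂₁ = 20/77 = 0.25974, p̂₂ = 105/588 = 0.17857.
Pooled p̂ = (20+105)/(77+588) = 125/665 = 0.18797.
SE = √[p̂(1−p̂)(1/n₁+1/n₂)] = √[0.18797·0.81203·(1/77+1/588)] ≈ 0.047349.
z = 0.08117/0.047349 = 1.714.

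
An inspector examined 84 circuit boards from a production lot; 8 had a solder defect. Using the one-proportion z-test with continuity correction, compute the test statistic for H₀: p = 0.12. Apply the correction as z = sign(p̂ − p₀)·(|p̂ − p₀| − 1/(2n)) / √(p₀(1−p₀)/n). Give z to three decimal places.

The sample proportion is 8/84 = 0.09524. p̂ − p₀ = -0.024762.
Continuity correction 1/(2n) = 1/168 = 0.005952.
Corrected numerator: |-0.024762| − 0.005952 = 0.018810.
Null standard error: √(0.12·0.88/84) = √0.001257143 = 0.035456.
z = −0.018810/0.035456 = -0.531.

z = -0.531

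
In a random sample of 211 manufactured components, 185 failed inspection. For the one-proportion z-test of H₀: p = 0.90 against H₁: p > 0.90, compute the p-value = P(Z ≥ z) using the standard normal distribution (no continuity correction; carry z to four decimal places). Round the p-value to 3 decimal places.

p-value = 0.870

p̂ = 185/211 = 0.87678.
Null standard error: √(0.90·0.10/211) = √0.000426540 = 0.020653.
Test statistic (full precision, shown to 4 dp): z = (185/211 − 0.90)/SE₀ ≈ -1.1244.
From the standard normal, P(Z ≥ z) = 0.870.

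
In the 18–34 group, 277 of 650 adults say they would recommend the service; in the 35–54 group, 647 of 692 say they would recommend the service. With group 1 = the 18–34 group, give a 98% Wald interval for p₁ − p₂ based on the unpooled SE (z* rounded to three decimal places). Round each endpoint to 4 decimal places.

p̂₁ = 0.42615, p̂₂ = 0.93497, so the observed difference is -0.50882.
SE = √(0.000376226 + 0.000087861) = √0.000464087 = 0.021543.
The 98% critical value is z* = 2.326. Margin = 2.326·0.021543 = 0.05011.
So the interval runs from -0.5589 to -0.4587.

(-0.5589, -0.4587)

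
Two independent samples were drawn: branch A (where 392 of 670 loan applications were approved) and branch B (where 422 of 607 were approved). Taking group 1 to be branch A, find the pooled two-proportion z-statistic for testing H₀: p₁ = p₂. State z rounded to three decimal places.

Sample proportions: p̂₁ = 392/670 = 0.58507 and p̂₂ = 422/607 = 0.69522.
Pooling: p̂ = 814/1277 = 0.63743.
SE = √[p̂(1−p̂)(1/n₁+1/n₂)] = √[0.63743·0.36257·(1/670+1/607)] ≈ 0.026939.
z = (p̂₁ − p̂₂)/SE = (0.58507 − 0.69522)/0.026939 = -0.11015/0.026939 = -4.089.

z = -4.089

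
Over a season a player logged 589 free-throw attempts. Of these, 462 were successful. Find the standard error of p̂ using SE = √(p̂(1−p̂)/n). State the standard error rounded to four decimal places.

With x = 462 successes in n = 589, p̂ = 0.78438.
p̂(1−p̂) = 0.169128.
SE = √(0.169128/589) = 0.0169.

SE = 0.0169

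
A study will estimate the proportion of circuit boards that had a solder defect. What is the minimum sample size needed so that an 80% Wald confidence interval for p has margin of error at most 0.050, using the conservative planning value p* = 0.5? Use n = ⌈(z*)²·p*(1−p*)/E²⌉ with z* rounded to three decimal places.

z* = 1.282 at the 80% level.
p*(1−p*) = 0.2500.
Required n before rounding: 1.643524 × 0.2500 / 0.050² = 164.352.
⌈164.352⌉ = 165.

n = 165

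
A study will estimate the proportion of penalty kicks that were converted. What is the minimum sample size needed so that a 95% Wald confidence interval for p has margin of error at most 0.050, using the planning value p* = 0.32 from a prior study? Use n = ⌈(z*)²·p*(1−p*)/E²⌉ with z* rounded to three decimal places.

The 95% critical value is z* = 1.960.
p*(1−p*) = 0.32·0.68 = 0.2176.
Required n before rounding: 3.841600 × 0.2176 / 0.050² = 334.373.
⌈334.373⌉ = 335.

n = 335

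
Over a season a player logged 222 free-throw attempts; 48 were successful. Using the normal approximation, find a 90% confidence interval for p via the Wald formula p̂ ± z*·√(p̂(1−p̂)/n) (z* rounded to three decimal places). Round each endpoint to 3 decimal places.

(0.171, 0.262)

With x = 48 successes in n = 222, p̂ = 0.21622.
SE(p̂) = √(0.21622·0.78378/222) = 0.027629.
For 90% confidence, z* = 1.645.
Margin of error: 1.645 × 0.027629 = 0.04545.
So the interval runs from 0.171 to 0.262.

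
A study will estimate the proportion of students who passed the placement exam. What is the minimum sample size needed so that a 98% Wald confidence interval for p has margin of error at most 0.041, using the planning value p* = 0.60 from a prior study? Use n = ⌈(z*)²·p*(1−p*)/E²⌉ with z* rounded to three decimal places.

n = 773

The 98% critical value is z* = 2.326.
p*(1−p*) = 0.60·0.40 = 0.2400.
(z*)²·p*(1−p*)/E² = 5.410276·0.2400/0.001681 = 772.437.
Rounding up, n = 773.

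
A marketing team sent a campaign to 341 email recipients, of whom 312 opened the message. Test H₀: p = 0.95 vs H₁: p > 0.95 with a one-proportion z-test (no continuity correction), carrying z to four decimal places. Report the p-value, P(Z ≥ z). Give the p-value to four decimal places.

p-value = 0.9985

With x = 312 successes in n = 341, p̂ = 0.91496.
SE₀ = √(0.95·0.05/341) = 0.011802.
z = (p̂ − p₀)/SE = (312/341 − 0.95)/0.011802 ≈ -2.9692.
From the standard normal, P(Z ≥ z) = 0.9985.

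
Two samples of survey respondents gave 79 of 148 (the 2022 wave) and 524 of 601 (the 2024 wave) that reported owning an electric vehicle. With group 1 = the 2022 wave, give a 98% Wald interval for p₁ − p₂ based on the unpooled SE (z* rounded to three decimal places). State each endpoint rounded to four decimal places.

(-0.4386, -0.2376)

p̂₁ = 79/148 = 0.53378, p̂₂ = 524/601 = 0.87188; p̂₁ − p̂₂ = -0.33810.
SE = √(0.001681477 + 0.000185865) = √0.001867342 = 0.043213.
z* = 2.326 at the 98% level. Margin of error = 0.10051.
Interval: -0.33810 ± 0.10051 → (-0.4386, -0.2376).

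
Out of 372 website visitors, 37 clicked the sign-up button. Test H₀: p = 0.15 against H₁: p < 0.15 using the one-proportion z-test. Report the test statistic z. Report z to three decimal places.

The sample proportion is 37/372 = 0.09946.
Under H₀, SE = √(p₀(1−p₀)/n) = √(0.15·0.85/372) = √0.000342742 = 0.018513.
z = (0.09946 − 0.15)/0.018513 = -0.05054/0.018513 = -2.730.

z = -2.730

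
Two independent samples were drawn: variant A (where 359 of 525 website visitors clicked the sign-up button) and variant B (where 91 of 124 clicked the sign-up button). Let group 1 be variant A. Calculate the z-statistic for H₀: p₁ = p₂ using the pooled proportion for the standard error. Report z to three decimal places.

Sample proportions: p̂₁ = 359/525 = 0.68381 and p̂₂ = 91/124 = 0.73387.
Pooled p̂ = (359+91)/(525+124) = 450/649 = 0.69337.
SE = √[p̂(1−p̂)(1/n₁+1/n₂)] = √[0.69337·0.30663·(1/525+1/124)] ≈ 0.046038.
z = -0.05006/0.046038 = -1.087.

z = -1.087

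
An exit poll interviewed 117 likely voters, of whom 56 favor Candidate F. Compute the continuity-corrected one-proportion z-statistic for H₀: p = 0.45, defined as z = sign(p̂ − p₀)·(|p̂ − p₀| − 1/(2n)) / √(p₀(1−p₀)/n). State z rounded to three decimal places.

The sample proportion is 56/117 = 0.47863. p̂ − p₀ = 0.028632.
Continuity correction 1/(2n) = 1/234 = 0.004274.
Corrected numerator: |0.028632| − 0.004274 = 0.024358.
Under H₀, SE = √(p₀(1−p₀)/n) = √(0.45·0.55/117) = √0.002115385 = 0.045993.
z = (+)0.024358/0.045993 = 0.530.

z = 0.530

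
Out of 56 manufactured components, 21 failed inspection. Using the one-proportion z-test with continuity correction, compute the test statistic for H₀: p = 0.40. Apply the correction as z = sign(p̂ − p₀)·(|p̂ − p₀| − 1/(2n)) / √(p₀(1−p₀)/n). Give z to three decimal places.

With x = 21 successes in n = 56, p̂ = 0.37500. p̂ − p₀ = -0.025000.
1/(2n) = 0.008929.
Corrected numerator: |-0.025000| − 0.008929 = 0.016071.
SE₀ = √(0.40·0.60/56) = 0.065465.
z = (−)0.016071/0.065465 = -0.245.

z = -0.245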